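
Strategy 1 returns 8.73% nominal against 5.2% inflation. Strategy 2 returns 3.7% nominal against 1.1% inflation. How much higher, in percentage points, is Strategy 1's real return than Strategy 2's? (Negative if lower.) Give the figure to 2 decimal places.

Strategy 1 real return: 1.0873/1.052 − 1 = 3.356%.
Strategy 2 real return: 1.037/1.011 − 1 = 2.572%.
Difference: 3.356 − 2.572 = 0.784 pp.

0.78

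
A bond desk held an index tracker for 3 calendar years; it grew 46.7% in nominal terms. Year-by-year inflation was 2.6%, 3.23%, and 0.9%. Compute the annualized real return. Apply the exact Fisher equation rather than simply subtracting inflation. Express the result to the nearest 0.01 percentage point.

11.14%

Cumulative inflation factor: 1.026 × 1.0323 × 1.009 ≈ 1.06867.
Nominal growth factor: 1.46700. Real growth factor = 1.46700 / 1.06867 ≈ 1.37273.
Annualized: 1.37273^(1/3) − 1 ≈ 0.11138.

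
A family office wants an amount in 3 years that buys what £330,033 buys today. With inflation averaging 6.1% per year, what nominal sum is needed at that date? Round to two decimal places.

£394,188.11

Cumulative price-level factor: (1+6.1%)^3 = 1.194389981.
The nominal amount required is £330,033 scaled up by that factor.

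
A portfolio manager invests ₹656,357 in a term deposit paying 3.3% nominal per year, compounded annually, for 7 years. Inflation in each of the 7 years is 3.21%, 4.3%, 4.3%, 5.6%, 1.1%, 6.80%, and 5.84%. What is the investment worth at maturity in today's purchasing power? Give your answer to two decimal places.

Nominal value at maturity: ₹656,357 × (1 + 3.3%)^7 ≈ ₹823,839.05.
Price-level factor over 7 years: 1.0321 × 1.043 × 1.043 × 1.056 × 1.011 × 1.0680 × 1.0584 ≈ 1.3549602435.
Dividing the nominal maturity value by the price-level factor gives the value in today's money.

₹608,017.14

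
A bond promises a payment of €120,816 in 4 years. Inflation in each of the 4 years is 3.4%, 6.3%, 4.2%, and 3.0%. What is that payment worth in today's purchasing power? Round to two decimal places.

€102,415.50

Price-level factor over 4 years: 1.034 × 1.063 × 1.042 × 1.030 ≈ 1.1796651429.
Purchasing power today: €120,816 divided by that factor.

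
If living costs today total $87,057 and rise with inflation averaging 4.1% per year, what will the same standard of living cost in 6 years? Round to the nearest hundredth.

$110,791.92

Cumulative price-level factor: (1+4.1%)^6 ≈ 1.2726365063.
Multiplying $87,057 by the price-level factor gives the future nominal sum.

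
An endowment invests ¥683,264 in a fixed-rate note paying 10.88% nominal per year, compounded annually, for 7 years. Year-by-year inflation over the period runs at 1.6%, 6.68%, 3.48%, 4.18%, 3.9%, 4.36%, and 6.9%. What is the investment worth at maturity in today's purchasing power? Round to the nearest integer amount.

Nominal value at maturity: ¥683,264 × (1 + 10.88%)^7 ≈ ¥1,407,865.
Price-level factor over 7 years: 1.016 × 1.0668 × 1.0348 × 1.0418 × 1.039 × 1.0436 × 1.069 ≈ 1.3543933455.
Dividing the nominal maturity value by the price-level factor gives the value in today's money.

¥1,039,480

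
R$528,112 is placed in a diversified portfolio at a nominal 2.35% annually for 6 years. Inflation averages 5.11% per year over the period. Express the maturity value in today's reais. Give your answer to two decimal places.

Nominal value at maturity: R$528,112 × (1 + 2.35%)^6 ≈ R$607,090.05.
Price-level factor over 6 years: (1 + 5.11%)^6 ≈ 1.3485411912.
Dividing the nominal maturity value by the price-level factor gives the value in today's money.

R$450,182.80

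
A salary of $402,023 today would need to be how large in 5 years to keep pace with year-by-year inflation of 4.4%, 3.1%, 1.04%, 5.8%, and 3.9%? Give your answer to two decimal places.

$480,623.07

Cumulative price-level factor: 1.044 × 1.031 × 1.0104 × 1.058 × 1.039 ≈ 1.1955113862.
The nominal amount required is $402,023 scaled up by that factor.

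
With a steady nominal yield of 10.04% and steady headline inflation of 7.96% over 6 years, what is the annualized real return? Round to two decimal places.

1.93%

With constant rates the annual real return is the same each year: (1+10.04%)/(1+7.96%) − 1 = 0.01927.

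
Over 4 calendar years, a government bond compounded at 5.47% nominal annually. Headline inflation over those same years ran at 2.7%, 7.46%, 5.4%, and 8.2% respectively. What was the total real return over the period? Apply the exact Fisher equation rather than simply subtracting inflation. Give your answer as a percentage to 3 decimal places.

Cumulative inflation factor: 1.027 × 1.0746 × 1.054 × 1.082 ≈ 1.25859.
Nominal growth factor: 1.23742. Real growth factor = 1.23742 / 1.25859 ≈ 0.98317.
Total real return ≈ -1.6825%.

-1.683%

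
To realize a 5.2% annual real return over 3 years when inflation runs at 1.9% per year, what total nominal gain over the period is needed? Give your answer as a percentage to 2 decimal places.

23.19%

Required annual nominal rate: (1+5.2%)(1+1.9%) − 1 = 7.1988%.
Cumulative over 3 years: (1 + 0.071988)^3 − 1 ≈ 0.23188.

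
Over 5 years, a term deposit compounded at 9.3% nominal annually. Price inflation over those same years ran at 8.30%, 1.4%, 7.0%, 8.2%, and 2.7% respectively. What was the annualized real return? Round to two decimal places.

Cumulative inflation factor: 1.0830 × 1.014 × 1.070 × 1.082 × 1.027 ≈ 1.30571.
Nominal growth factor: 1.55991. Real growth factor = 1.55991 / 1.30571 ≈ 1.19468.
Annualized: 1.19468^(1/5) − 1 ≈ 0.03622.

3.62%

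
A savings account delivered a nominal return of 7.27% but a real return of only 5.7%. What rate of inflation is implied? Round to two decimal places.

From (1+r_nom) = (1+r_real)(1+π), we get 1+π = (1 + 7.27%)/(1 + 5.7%) = 1.0727/1.057 ≈ 1.01485.
So π ≈ 1.4853%.

1.49%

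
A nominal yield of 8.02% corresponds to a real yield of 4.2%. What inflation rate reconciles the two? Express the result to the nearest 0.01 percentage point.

From (1+r_nom) = (1+r_real)(1+π), we get 1+π = (1 + 8.02%)/(1 + 4.2%) = 1.0802/1.042 ≈ 1.03666.
So π ≈ 3.6660%.

3.67%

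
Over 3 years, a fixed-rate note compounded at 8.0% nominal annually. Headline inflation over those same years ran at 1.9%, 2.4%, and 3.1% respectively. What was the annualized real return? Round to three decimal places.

Cumulative inflation factor: 1.019 × 1.024 × 1.031 ≈ 1.07580.
Nominal growth factor: 1.25971. Real growth factor = 1.25971 / 1.07580 ≈ 1.17095.
Annualized: 1.17095^(1/3) − 1 ≈ 0.05401.

5.401%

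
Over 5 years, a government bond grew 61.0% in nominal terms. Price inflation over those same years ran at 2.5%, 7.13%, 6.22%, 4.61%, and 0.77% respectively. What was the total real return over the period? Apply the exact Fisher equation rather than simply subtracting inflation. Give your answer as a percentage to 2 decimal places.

Cumulative inflation factor: 1.025 × 1.0713 × 1.0622 × 1.0461 × 1.0077 ≈ 1.22955.
Nominal growth factor: 1.61000. Real growth factor = 1.61000 / 1.22955 ≈ 1.30942.
Total real return ≈ 30.9424%.

30.94%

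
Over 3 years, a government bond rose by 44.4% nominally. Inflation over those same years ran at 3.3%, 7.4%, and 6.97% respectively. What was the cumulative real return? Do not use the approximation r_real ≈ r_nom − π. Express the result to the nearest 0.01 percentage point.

21.67%

Cumulative inflation factor: 1.033 × 1.074 × 1.0697 ≈ 1.18677.
Nominal growth factor: 1.44400. Real growth factor = 1.44400 / 1.18677 ≈ 1.21675.
Total real return ≈ 21.6748%.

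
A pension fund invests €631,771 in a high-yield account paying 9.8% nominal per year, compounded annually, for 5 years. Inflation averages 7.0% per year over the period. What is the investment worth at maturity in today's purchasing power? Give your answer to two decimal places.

Nominal value at maturity: €631,771 × (1 + 9.8%)^5 ≈ €1,008,257.33.
Price-level factor over 5 years: (1 + 7.0%)^5 = 1.4025517307.
Dividing the nominal maturity value by the price-level factor gives the value in today's money.

€718,873.54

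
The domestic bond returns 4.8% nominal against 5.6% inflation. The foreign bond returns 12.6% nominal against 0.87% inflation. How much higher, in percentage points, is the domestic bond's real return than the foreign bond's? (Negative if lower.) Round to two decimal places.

The domestic bond real return: 1.048/1.056 − 1 = -0.758%.
The foreign bond real return: 1.126/1.0087 − 1 = 11.629%.
Difference: -0.758 − 11.629 = -12.387 pp.

-12.39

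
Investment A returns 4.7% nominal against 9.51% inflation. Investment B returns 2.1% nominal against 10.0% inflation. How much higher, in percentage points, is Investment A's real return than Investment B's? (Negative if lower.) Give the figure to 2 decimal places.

Investment A real return: 1.047/1.0951 − 1 = -4.392%.
Investment B real return: 1.021/1.100 − 1 = -7.182%.
Difference: -4.392 − (-7.182) = 2.790 pp.

2.79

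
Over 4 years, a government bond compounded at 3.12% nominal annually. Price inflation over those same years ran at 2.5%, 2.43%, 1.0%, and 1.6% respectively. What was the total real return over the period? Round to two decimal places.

Cumulative inflation factor: 1.025 × 1.0243 × 1.010 × 1.016 ≈ 1.07737.
Nominal growth factor: 1.13076. Real growth factor = 1.13076 / 1.07737 ≈ 1.04956.
Total real return ≈ 4.9556%.

4.96%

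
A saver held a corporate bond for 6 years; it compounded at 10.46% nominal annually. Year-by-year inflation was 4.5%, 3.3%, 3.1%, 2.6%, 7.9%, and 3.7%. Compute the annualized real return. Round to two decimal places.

Cumulative inflation factor: 1.045 × 1.033 × 1.031 × 1.026 × 1.079 × 1.037 ≈ 1.27768.
Nominal growth factor: 1.81648. Real growth factor = 1.81648 / 1.27768 ≈ 1.42170.
Annualized: 1.42170^(1/6) − 1 ≈ 0.06040.

6.04%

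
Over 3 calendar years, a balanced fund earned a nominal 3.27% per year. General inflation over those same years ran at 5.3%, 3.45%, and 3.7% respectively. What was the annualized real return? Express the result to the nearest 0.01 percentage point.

Cumulative inflation factor: 1.053 × 1.0345 × 1.037 ≈ 1.12963.
Nominal growth factor: 1.10134. Real growth factor = 1.10134 / 1.12963 ≈ 0.97496.
Annualized: 0.97496^(1/3) − 1 ≈ -0.00842.

-0.84%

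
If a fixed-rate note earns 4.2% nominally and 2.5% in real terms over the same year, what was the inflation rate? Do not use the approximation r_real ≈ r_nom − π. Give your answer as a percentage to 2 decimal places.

From (1+r_nom) = (1+r_real)(1+π), we get 1+π = (1 + 4.2%)/(1 + 2.5%) = 1.042/1.025 ≈ 1.01659.
So π ≈ 1.6585%.

1.66%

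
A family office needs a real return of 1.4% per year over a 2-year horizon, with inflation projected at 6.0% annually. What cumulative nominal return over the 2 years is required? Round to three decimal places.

Required annual nominal rate: (1+1.4%)(1+6.0%) − 1 = 7.484%.
Cumulative over 2 years: (1 + 0.07484)^2 − 1 ≈ 0.15528.

15.528%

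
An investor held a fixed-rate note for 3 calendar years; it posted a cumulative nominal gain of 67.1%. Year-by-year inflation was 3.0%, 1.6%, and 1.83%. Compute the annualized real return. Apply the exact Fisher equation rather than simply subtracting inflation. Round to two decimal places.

16.18%

Cumulative inflation factor: 1.030 × 1.016 × 1.0183 ≈ 1.06563.
Nominal growth factor: 1.67100. Real growth factor = 1.67100 / 1.06563 ≈ 1.56809.
Annualized: 1.56809^(1/3) − 1 ≈ 0.16178.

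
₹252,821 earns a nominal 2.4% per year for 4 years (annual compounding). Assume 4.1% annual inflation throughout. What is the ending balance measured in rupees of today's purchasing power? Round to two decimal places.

Nominal value at maturity: ₹252,821 × (1 + 2.4%)^4 ≈ ₹277,979.63.
Price-level factor over 4 years: (1 + 4.1%)^4 ≈ 1.1743645098.
The maturity value deflated by that factor is the answer in today's purchasing power.

₹236,706.43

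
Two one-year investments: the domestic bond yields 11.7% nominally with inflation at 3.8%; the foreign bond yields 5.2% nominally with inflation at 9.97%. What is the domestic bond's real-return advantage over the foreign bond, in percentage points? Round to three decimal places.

The domestic bond real return: 1.117/1.038 − 1 = 7.6108%.
The foreign bond real return: 1.052/1.0997 − 1 = -4.3375%.
Difference: 7.6108 − (-4.3375) = 11.9483 pp.

11.948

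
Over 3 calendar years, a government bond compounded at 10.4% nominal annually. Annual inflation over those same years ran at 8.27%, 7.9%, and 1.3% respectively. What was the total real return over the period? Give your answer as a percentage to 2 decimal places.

13.70%

Cumulative inflation factor: 1.0827 × 1.079 × 1.013 ≈ 1.18342.
Nominal growth factor: 1.34557. Real growth factor = 1.34557 / 1.18342 ≈ 1.13702.
Total real return ≈ 13.7020%.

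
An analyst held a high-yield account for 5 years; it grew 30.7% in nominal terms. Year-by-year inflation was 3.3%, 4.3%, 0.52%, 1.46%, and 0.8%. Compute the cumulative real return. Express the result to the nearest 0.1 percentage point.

Cumulative inflation factor: 1.033 × 1.043 × 1.0052 × 1.0146 × 1.008 ≈ 1.10762.
Nominal growth factor: 1.30700. Real growth factor = 1.30700 / 1.10762 ≈ 1.18000.
Total real return ≈ 18.0003%.

18.0%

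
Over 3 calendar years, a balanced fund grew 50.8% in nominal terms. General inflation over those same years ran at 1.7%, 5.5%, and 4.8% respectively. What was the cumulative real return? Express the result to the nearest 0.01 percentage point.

Cumulative inflation factor: 1.017 × 1.055 × 1.048 ≈ 1.12444.
Nominal growth factor: 1.50800. Real growth factor = 1.50800 / 1.12444 ≈ 1.34112.
Total real return ≈ 34.1117%.

34.11%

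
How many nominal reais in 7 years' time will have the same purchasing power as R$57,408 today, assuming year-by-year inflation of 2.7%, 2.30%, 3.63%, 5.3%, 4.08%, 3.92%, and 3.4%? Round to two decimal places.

Cumulative price-level factor: 1.027 × 1.0230 × 1.0363 × 1.053 × 1.0408 × 1.0392 × 1.034 ≈ 1.2821738259.
Multiplying R$57,408 by the price-level factor gives the future nominal sum.

R$73,607.03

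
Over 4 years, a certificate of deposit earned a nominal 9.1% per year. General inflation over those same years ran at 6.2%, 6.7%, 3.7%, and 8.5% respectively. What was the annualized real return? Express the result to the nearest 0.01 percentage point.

2.67%

Cumulative inflation factor: 1.062 × 1.067 × 1.037 × 1.085 ≈ 1.27496.
Nominal growth factor: 1.41677. Real growth factor = 1.41677 / 1.27496 ≈ 1.11122.
Annualized: 1.11122^(1/4) − 1 ≈ 0.02672.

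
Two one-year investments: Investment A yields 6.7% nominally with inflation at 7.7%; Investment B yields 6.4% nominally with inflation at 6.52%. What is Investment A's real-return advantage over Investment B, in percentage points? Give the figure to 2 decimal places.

-0.82

Investment A real return: 1.067/1.077 − 1 = -0.929%.
Investment B real return: 1.064/1.0652 − 1 = -0.113%.
Difference: -0.929 − (-0.113) = -0.816 pp.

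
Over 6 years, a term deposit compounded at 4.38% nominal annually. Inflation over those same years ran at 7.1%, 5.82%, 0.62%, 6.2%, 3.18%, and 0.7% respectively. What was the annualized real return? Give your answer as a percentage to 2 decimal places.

Cumulative inflation factor: 1.071 × 1.0582 × 1.0062 × 1.062 × 1.0318 × 1.007 ≈ 1.25832.
Nominal growth factor: 1.29331. Real growth factor = 1.29331 / 1.25832 ≈ 1.02781.
Annualized: 1.02781^(1/6) − 1 ≈ 0.00458.

0.46%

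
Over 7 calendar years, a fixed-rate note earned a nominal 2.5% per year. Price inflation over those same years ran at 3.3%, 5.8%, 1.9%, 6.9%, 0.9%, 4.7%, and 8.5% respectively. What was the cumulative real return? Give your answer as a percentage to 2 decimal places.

Cumulative inflation factor: 1.033 × 1.058 × 1.019 × 1.069 × 1.009 × 1.047 × 1.085 ≈ 1.36460.
Nominal growth factor: 1.18869. Real growth factor = 1.18869 / 1.36460 ≈ 0.87109.
Total real return ≈ -12.8913%.

-12.89%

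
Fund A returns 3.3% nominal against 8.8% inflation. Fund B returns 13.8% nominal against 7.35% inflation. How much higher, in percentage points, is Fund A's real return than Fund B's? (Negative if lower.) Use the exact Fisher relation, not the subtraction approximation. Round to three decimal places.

Fund A real return: 1.033/1.088 − 1 = -5.0551%.
Fund B real return: 1.138/1.0735 − 1 = 6.0084%.
Difference: -5.0551 − 6.0084 = -11.0635 pp.

-11.064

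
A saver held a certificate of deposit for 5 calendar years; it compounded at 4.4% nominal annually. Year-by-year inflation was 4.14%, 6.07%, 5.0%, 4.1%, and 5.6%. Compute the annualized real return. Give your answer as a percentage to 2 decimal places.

-0.55%

Cumulative inflation factor: 1.0414 × 1.0607 × 1.050 × 1.041 × 1.056 ≈ 1.27501.
Nominal growth factor: 1.24023. Real growth factor = 1.24023 / 1.27501 ≈ 0.97272.
Annualized: 0.97272^(1/5) − 1 ≈ -0.00552.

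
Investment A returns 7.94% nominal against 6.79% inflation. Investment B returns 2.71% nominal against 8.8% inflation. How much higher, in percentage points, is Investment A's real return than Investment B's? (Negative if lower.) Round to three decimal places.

Investment A real return: 1.0794/1.0679 − 1 = 1.0769%.
Investment B real return: 1.0271/1.088 − 1 = -5.5974%.
Difference: 1.0769 − (-5.5974) = 6.6743 pp.

6.674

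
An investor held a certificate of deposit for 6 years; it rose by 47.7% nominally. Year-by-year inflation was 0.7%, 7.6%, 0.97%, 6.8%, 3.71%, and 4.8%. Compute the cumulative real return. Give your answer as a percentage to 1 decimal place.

16.3%

Cumulative inflation factor: 1.007 × 1.076 × 1.0097 × 1.068 × 1.0371 × 1.048 ≈ 1.26995.
Nominal growth factor: 1.47700. Real growth factor = 1.47700 / 1.26995 ≈ 1.16304.
Total real return ≈ 16.3036%.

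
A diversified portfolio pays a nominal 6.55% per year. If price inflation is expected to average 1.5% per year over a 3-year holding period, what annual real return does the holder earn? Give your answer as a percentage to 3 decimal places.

With constant rates the annual real return is the same each year: (1+6.55%)/(1+1.5%) − 1 = 0.04975.

4.975%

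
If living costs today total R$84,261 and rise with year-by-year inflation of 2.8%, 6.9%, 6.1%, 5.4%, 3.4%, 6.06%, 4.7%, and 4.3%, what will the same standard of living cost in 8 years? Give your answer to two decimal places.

R$124,009.96

Cumulative price-level factor: 1.028 × 1.069 × 1.061 × 1.054 × 1.034 × 1.0606 × 1.047 × 1.043 ≈ 1.4717361798.
The nominal amount required is R$84,261 scaled up by that factor.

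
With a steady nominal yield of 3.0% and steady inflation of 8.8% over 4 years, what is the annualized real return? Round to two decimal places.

With constant rates the annual real return is the same each year: (1+3.0%)/(1+8.8%) − 1 = -0.05331.

-5.33%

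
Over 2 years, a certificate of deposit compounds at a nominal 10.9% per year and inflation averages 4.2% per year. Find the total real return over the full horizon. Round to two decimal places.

13.27%

The annual real rate is (1+10.9%)/(1+4.2%) − 1 = 6.4299%.
Compounded over 2 years: (1 + 0.064299)^2 − 1 ≈ 0.13273.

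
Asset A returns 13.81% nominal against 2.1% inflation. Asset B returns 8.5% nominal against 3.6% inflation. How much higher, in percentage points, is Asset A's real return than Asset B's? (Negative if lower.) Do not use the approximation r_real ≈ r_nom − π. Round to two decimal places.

Asset A real return: 1.1381/1.021 − 1 = 11.469%.
Asset B real return: 1.085/1.036 − 1 = 4.730%.
Difference: 11.469 − 4.730 = 6.739 pp.

6.74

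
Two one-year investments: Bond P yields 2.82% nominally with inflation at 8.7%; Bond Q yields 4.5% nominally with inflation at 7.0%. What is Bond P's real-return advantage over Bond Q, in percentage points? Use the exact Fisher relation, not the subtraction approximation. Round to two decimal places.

Bond P real return: 1.0282/1.087 − 1 = -5.409%.
Bond Q real return: 1.045/1.070 − 1 = -2.336%.
Difference: -5.409 − (-2.336) = -3.073 pp.

-3.07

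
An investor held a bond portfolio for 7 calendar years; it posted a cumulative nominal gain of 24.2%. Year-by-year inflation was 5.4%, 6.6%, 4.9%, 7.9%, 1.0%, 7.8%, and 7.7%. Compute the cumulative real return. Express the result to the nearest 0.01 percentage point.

-16.71%

Cumulative inflation factor: 1.054 × 1.066 × 1.049 × 1.079 × 1.010 × 1.078 × 1.077 ≈ 1.49125.
Nominal growth factor: 1.24200. Real growth factor = 1.24200 / 1.49125 ≈ 0.83286.
Total real return ≈ -16.7142%.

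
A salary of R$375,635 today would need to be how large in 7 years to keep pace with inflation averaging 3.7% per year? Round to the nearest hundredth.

R$484,414.74

Cumulative price-level factor: (1+3.7%)^7 ≈ 1.2895889249.
Multiplying R$375,635 by the price-level factor gives the future nominal sum.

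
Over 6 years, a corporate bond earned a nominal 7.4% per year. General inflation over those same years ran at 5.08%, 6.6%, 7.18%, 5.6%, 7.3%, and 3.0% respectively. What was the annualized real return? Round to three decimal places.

1.529%

Cumulative inflation factor: 1.0508 × 1.066 × 1.0718 × 1.056 × 1.073 × 1.030 ≈ 1.40117.
Nominal growth factor: 1.53471. Real growth factor = 1.53471 / 1.40117 ≈ 1.09530.
Annualized: 1.09530^(1/6) − 1 ≈ 0.01529.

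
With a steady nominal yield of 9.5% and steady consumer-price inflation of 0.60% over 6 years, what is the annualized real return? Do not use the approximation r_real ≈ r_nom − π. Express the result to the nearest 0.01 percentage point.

8.85%

With constant rates the annual real return is the same each year: (1+9.5%)/(1+0.60%) − 1 = 0.08847.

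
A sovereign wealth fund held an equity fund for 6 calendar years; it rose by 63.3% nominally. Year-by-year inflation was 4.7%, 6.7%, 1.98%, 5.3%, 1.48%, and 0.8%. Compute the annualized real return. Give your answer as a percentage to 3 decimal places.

Cumulative inflation factor: 1.047 × 1.067 × 1.0198 × 1.053 × 1.0148 × 1.008 ≈ 1.22714.
Nominal growth factor: 1.63300. Real growth factor = 1.63300 / 1.22714 ≈ 1.33073.
Annualized: 1.33073^(1/6) − 1 ≈ 0.04877.

4.877%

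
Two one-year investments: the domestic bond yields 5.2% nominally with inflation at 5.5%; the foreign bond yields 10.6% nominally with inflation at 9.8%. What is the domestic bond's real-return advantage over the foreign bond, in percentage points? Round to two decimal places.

The domestic bond real return: 1.052/1.055 − 1 = -0.284%.
The foreign bond real return: 1.106/1.098 − 1 = 0.729%.
Difference: -0.284 − 0.729 = -1.013 pp.

-1.01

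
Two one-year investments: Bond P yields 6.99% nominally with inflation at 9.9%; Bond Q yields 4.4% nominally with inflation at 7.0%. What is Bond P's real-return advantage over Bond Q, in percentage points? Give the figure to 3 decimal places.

-0.218

Bond P real return: 1.0699/1.099 − 1 = -2.6479%.
Bond Q real return: 1.044/1.070 − 1 = -2.4299%.
Difference: -2.6479 − (-2.4299) = -0.2180 pp.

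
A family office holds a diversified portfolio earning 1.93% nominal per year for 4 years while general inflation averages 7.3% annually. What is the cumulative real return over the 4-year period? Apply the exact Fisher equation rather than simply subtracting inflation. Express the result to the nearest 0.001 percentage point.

-18.565%

The annual real rate is (1+1.93%)/(1+7.3%) − 1 = -5.0047%.
Compounded over 4 years: (1 + -0.050047)^4 − 1 ≈ -0.18565.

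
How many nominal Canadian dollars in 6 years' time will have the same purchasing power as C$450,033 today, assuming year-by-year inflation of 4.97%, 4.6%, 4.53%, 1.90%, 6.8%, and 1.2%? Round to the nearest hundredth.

Cumulative price-level factor: 1.0497 × 1.046 × 1.0453 × 1.0190 × 1.068 × 1.012 ≈ 1.2640486272.
The nominal amount required is C$450,033 scaled up by that factor.

C$568,863.60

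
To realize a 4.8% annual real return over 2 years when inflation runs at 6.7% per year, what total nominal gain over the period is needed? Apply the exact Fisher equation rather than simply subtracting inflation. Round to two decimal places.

Required annual nominal rate: (1+4.8%)(1+6.7%) − 1 = 11.8216%.
Cumulative over 2 years: (1 + 0.118216)^2 − 1 ≈ 0.25041.

25.04%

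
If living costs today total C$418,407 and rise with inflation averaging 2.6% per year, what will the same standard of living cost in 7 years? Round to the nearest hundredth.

Cumulative price-level factor: (1+2.6%)^7 ≈ 1.1968274058.
The nominal amount required is C$418,407 scaled up by that factor.

C$500,760.96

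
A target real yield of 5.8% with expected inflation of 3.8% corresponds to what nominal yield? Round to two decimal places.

9.82%

By the Fisher equation, 1 + r_nom = (1 + 5.8%)(1 + 3.8%) = 1.058 × 1.038 = 1.098204.
So r_nom = 9.8204%.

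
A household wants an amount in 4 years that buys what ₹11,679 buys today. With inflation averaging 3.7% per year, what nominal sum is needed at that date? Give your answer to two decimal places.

₹13,505.81

Cumulative price-level factor: (1+3.7%)^4 ≈ 1.1564184862.
Multiplying ₹11,679 by the price-level factor gives the future nominal sum.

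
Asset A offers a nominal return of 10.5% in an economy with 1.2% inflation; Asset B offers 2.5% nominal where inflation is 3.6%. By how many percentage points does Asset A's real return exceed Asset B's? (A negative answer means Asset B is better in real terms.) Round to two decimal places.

10.25

Asset A real return: 1.105/1.012 − 1 = 9.190%.
Asset B real return: 1.025/1.036 − 1 = -1.062%.
Difference: 9.190 − (-1.062) = 10.252 pp.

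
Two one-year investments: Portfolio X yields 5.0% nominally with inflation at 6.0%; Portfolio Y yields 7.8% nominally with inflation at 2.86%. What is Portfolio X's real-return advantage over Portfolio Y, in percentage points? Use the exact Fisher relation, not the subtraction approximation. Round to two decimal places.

Portfolio X real return: 1.050/1.060 − 1 = -0.943%.
Portfolio Y real return: 1.078/1.0286 − 1 = 4.803%.
Difference: -0.943 − 4.803 = -5.746 pp.

-5.75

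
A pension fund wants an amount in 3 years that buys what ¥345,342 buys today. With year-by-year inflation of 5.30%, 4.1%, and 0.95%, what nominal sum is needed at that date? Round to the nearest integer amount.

Cumulative price-level factor: 1.0530 × 1.041 × 1.0095 = 1.1065866435.
Multiplying ¥345,342 by the price-level factor gives the future nominal sum.

¥382,151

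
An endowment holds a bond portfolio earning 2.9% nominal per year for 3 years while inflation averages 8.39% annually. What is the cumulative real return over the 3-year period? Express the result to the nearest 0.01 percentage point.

-14.44%

The annual real rate is (1+2.9%)/(1+8.39%) − 1 = -5.0650%.
Compounded over 3 years: (1 + -0.050650)^3 − 1 ≈ -0.14438.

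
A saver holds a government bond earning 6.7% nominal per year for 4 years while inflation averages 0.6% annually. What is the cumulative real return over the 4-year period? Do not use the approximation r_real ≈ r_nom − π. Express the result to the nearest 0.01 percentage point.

26.55%

The annual real rate is (1+6.7%)/(1+0.6%) − 1 = 6.0636%.
Compounded over 4 years: (1 + 0.060636)^4 − 1 ≈ 0.26551.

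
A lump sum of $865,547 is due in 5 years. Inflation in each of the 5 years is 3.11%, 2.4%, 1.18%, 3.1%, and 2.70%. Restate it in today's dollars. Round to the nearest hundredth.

$765,184.44

Price-level factor over 5 years: 1.0311 × 1.024 × 1.0118 × 1.031 × 1.0270 ≈ 1.1311612716.
Purchasing power today: $865,547 divided by that factor.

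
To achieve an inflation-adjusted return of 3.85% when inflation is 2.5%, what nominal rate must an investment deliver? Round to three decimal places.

By the Fisher equation, 1 + r_nom = (1 + 3.85%)(1 + 2.5%) = 1.0385 × 1.025 = 1.0644625.
So r_nom = 6.44625%.

6.446%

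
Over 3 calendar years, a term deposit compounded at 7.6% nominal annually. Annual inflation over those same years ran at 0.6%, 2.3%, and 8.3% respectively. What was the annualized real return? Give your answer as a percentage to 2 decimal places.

3.78%

Cumulative inflation factor: 1.006 × 1.023 × 1.083 ≈ 1.11456.
Nominal growth factor: 1.24577. Real growth factor = 1.24577 / 1.11456 ≈ 1.11772.
Annualized: 1.11772^(1/3) − 1 ≈ 0.03780.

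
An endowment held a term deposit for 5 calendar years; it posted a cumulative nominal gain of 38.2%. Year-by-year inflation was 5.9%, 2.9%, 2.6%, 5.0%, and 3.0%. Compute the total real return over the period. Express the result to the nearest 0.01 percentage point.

Cumulative inflation factor: 1.059 × 1.029 × 1.026 × 1.050 × 1.030 ≈ 1.20916.
Nominal growth factor: 1.38200. Real growth factor = 1.38200 / 1.20916 ≈ 1.14294.
Total real return ≈ 14.2938%.

14.29%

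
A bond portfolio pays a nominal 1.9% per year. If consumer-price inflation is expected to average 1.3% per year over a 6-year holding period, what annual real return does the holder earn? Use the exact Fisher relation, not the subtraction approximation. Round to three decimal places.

0.592%

With constant rates the annual real return is the same each year: (1+1.9%)/(1+1.3%) − 1 = 0.00592.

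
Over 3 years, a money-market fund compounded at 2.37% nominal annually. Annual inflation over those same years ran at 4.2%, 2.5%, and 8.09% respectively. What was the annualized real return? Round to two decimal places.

Cumulative inflation factor: 1.042 × 1.025 × 1.0809 ≈ 1.15446.
Nominal growth factor: 1.07280. Real growth factor = 1.07280 / 1.15446 ≈ 0.92927.
Annualized: 0.92927^(1/3) − 1 ≈ -0.02416.

-2.42%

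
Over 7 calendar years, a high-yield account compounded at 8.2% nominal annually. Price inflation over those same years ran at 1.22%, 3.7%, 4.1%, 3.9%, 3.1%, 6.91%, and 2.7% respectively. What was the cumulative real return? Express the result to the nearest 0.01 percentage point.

35.09%

Cumulative inflation factor: 1.0122 × 1.037 × 1.041 × 1.039 × 1.031 × 1.0691 × 1.027 ≈ 1.28516.
Nominal growth factor: 1.73616. Real growth factor = 1.73616 / 1.28516 ≈ 1.35093.
Total real return ≈ 35.0927%.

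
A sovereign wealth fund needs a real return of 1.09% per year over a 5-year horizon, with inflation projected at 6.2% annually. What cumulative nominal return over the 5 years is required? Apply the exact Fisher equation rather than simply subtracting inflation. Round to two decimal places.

42.61%

Required annual nominal rate: (1+1.09%)(1+6.2%) − 1 = 7.35758%.
Cumulative over 5 years: (1 + 0.0735758)^5 − 1 ≈ 0.42614.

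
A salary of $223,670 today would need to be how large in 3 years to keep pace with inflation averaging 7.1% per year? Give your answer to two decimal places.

Cumulative price-level factor: (1+7.1%)^3 = 1.228480911.
The nominal amount required is $223,670 scaled up by that factor.

$274,774.33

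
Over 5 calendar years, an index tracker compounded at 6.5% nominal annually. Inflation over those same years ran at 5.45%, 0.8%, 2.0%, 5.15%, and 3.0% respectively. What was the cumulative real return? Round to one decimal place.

Cumulative inflation factor: 1.0545 × 1.008 × 1.020 × 1.0515 × 1.030 ≈ 1.17423.
Nominal growth factor: 1.37009. Real growth factor = 1.37009 / 1.17423 ≈ 1.16679.
Total real return ≈ 16.6794%.

16.7%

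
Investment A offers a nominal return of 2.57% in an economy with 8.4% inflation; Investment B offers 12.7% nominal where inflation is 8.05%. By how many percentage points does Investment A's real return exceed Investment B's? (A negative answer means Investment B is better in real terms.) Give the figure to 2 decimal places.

-9.68

Investment A real return: 1.0257/1.084 − 1 = -5.378%.
Investment B real return: 1.127/1.0805 − 1 = 4.304%.
Difference: -5.378 − 4.304 = -9.682 pp.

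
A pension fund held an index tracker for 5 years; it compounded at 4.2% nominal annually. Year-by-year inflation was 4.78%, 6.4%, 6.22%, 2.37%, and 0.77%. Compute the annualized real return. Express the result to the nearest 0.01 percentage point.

Cumulative inflation factor: 1.0478 × 1.064 × 1.0622 × 1.0237 × 1.0077 ≈ 1.22160.
Nominal growth factor: 1.22840. Real growth factor = 1.22840 / 1.22160 ≈ 1.00556.
Annualized: 1.00556^(1/5) − 1 ≈ 0.00111.

0.11%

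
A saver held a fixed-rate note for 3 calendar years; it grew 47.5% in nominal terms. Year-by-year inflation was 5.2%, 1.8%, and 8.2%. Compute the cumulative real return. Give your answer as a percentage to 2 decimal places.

Cumulative inflation factor: 1.052 × 1.018 × 1.082 ≈ 1.15875.
Nominal growth factor: 1.47500. Real growth factor = 1.47500 / 1.15875 ≈ 1.27292.
Total real return ≈ 27.2920%.

27.29%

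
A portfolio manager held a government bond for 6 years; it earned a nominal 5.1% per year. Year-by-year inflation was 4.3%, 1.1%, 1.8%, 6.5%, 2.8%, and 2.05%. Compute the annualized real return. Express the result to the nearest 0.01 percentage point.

Cumulative inflation factor: 1.043 × 1.011 × 1.018 × 1.065 × 1.028 × 1.0205 ≈ 1.19933.
Nominal growth factor: 1.34777. Real growth factor = 1.34777 / 1.19933 ≈ 1.12377.
Annualized: 1.12377^(1/6) − 1 ≈ 0.01964.

1.96%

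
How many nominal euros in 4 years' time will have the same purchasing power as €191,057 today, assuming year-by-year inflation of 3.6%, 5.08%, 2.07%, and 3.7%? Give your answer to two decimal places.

Cumulative price-level factor: 1.036 × 1.0508 × 1.0207 × 1.037 ≈ 1.1522764626.
The nominal amount required is €191,057 scaled up by that factor.

€220,150.48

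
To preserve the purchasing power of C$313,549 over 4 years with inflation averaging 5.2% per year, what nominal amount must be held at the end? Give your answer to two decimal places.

Cumulative price-level factor: (1+5.2%)^4 ≈ 1.2247937436.
Multiplying C$313,549 by the price-level factor gives the future nominal sum.

C$384,032.85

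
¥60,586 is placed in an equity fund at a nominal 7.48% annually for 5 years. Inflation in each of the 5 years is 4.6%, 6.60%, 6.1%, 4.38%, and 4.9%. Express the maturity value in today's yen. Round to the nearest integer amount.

¥67,083

Nominal value at maturity: ¥60,586 × (1 + 7.48%)^5 ≈ ¥86,898.
Price-level factor over 5 years: 1.046 × 1.0660 × 1.061 × 1.0438 × 1.049 ≈ 1.2953796014.
The maturity value deflated by that factor is the answer in today's purchasing power.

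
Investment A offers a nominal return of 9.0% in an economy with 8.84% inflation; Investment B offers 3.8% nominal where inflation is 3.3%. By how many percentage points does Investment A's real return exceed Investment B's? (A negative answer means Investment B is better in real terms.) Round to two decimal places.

-0.34

Investment A real return: 1.090/1.0884 − 1 = 0.147%.
Investment B real return: 1.038/1.033 − 1 = 0.484%.
Difference: 0.147 − 0.484 = -0.337 pp.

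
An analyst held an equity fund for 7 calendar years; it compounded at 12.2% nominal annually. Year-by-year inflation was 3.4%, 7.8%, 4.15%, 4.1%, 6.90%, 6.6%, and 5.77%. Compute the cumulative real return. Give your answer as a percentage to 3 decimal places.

53.675%

Cumulative inflation factor: 1.034 × 1.078 × 1.0415 × 1.041 × 1.0690 × 1.066 × 1.0577 ≈ 1.45662.
Nominal growth factor: 2.23846. Real growth factor = 2.23846 / 1.45662 ≈ 1.53675.
Total real return ≈ 53.6750%.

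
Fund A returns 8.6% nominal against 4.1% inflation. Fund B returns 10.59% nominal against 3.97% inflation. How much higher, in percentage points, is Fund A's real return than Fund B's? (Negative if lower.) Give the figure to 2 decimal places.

Fund A real return: 1.086/1.041 − 1 = 4.323%.
Fund B real return: 1.1059/1.0397 − 1 = 6.367%.
Difference: 4.323 − 6.367 = -2.044 pp.

-2.04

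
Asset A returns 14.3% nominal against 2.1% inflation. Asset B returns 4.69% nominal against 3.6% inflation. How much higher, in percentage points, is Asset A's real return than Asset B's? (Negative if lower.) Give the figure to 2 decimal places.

10.90

Asset A real return: 1.143/1.021 − 1 = 11.949%.
Asset B real return: 1.0469/1.036 − 1 = 1.052%.
Difference: 11.949 − 1.052 = 10.897 pp.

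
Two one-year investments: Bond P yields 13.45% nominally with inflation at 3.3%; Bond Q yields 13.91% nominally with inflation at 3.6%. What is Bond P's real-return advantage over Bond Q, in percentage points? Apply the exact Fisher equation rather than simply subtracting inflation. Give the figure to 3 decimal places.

-0.126

Bond P real return: 1.1345/1.033 − 1 = 9.8258%.
Bond Q real return: 1.1391/1.036 − 1 = 9.9517%.
Difference: 9.8258 − 9.9517 = -0.1259 pp.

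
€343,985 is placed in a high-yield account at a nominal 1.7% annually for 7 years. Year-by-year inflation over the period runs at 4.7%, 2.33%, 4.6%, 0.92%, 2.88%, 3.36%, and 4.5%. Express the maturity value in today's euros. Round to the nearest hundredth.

€307,983.78

Nominal value at maturity: €343,985 × (1 + 1.7%)^7 ≈ €387,067.03.
Price-level factor over 7 years: 1.047 × 1.0233 × 1.046 × 1.0092 × 1.0288 × 1.0336 × 1.045 ≈ 1.2567773029.
The maturity value deflated by that factor is the answer in today's purchasing power.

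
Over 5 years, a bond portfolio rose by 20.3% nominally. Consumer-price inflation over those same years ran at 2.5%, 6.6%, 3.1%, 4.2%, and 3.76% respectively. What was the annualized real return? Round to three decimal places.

Cumulative inflation factor: 1.025 × 1.066 × 1.031 × 1.042 × 1.0376 ≈ 1.21797.
Nominal growth factor: 1.20300. Real growth factor = 1.20300 / 1.21797 ≈ 0.98771.
Annualized: 0.98771^(1/5) − 1 ≈ -0.00247.

-0.247%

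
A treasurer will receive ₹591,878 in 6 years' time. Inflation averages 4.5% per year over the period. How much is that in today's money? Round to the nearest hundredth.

Price-level factor over 6 years: (1 + 4.5%)^6 ≈ 1.3022601248.
Purchasing power today: ₹591,878 divided by that factor.

₹454,500.59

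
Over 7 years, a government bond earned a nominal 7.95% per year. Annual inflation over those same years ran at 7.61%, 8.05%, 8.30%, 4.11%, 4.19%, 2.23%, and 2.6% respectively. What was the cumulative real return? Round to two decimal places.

Cumulative inflation factor: 1.0761 × 1.0805 × 1.0830 × 1.0411 × 1.0419 × 1.0223 × 1.026 ≈ 1.43268.
Nominal growth factor: 1.70828. Real growth factor = 1.70828 / 1.43268 ≈ 1.19236.
Total real return ≈ 19.2363%.

19.24%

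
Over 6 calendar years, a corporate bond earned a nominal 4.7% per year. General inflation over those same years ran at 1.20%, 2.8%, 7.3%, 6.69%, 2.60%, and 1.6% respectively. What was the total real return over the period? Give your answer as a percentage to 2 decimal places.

Cumulative inflation factor: 1.0120 × 1.028 × 1.073 × 1.0669 × 1.0260 × 1.016 ≈ 1.24148.
Nominal growth factor: 1.31729. Real growth factor = 1.31729 / 1.24148 ≈ 1.06106.
Total real return ≈ 6.1065%.

6.11%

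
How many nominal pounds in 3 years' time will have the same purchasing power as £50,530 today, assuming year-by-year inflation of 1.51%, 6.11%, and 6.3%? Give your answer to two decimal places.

£57,855.91

Cumulative price-level factor: 1.0151 × 1.0611 × 1.063 ≈ 1.1449813344.
The nominal amount required is £50,530 scaled up by that factor.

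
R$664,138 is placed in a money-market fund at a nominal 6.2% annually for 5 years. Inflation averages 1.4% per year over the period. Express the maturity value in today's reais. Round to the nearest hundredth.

R$836,933.86

Nominal value at maturity: R$664,138 × (1 + 6.2%)^5 ≈ R$897,182.75.
Price-level factor over 5 years: (1 + 1.4%)^5 ≈ 1.0719876326.
Dividing the nominal maturity value by the price-level factor gives the value in today's money.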